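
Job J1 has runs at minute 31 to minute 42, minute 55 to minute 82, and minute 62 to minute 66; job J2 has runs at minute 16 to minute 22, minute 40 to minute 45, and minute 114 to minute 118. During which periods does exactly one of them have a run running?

A, merged: minute 31 to minute 42, minute 55 to minute 82.
A but not B: minute 31 to minute 40, minute 55 to minute 82.
B but not A: minute 16 to minute 22, minute 42 to minute 45, minute 114 to minute 118.
Combining gives A △ B.

minute 16 to minute 22, minute 31 to minute 40, minute 42 to minute 45, minute 55 to minute 82, minute 114 to minute 118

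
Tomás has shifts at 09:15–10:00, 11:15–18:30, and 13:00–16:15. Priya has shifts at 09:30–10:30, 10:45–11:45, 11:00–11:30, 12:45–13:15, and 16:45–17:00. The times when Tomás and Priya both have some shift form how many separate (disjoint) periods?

4

A, merged: 09:15-10:00, 11:15-18:30.
B, merged: 09:30-10:30, 10:45-11:45, 12:45-13:15, 16:45-17:00.
A ∩ B = 09:30-10:00, 11:15-11:45, 12:45-13:15, 16:45-17:00.
That is 4 disjoint pieces.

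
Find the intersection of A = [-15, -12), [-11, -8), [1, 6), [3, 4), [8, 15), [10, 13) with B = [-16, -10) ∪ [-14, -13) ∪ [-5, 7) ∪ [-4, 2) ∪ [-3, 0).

[-15, -12) ∪ [-11, -10) ∪ [1, 6)

First set merges to [-15, -12), [-11, -8), [1, 6), [8, 15).
Second set merges to [-16, -10), [-5, 7).
[-15, -12) meets the second set on [-15, -12).
[-11, -8) meets the second set on [-11, -10).
[1, 6) meets the second set on [1, 6).
[8, 15): no overlap with the second set.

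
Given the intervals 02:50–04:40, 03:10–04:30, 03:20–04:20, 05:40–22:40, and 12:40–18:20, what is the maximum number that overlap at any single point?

3

Walk the sorted start/end points keeping a running depth.
The depth first hits 3 at 03:20.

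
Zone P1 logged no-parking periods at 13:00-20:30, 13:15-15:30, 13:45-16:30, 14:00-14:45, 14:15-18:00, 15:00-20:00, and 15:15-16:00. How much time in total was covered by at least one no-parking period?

7 h 30 min

Merged: 13:00–20:30.
Length: 7 h 30 min.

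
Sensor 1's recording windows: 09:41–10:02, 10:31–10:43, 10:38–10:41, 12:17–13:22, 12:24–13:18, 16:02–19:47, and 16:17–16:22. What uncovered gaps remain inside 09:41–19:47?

The merged coverage is 09:41–10:02, 10:31–10:43, 12:17–13:22, 16:02–19:47.
Complement within 09:41–19:47: 10:02–10:31, 10:43–12:17, 13:22–16:02.

10:02–10:31, 10:43–12:17, 13:22–16:02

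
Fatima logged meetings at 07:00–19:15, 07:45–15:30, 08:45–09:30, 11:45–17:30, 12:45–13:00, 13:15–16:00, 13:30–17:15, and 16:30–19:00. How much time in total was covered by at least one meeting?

12 h 15 min

Merged: 07:00–19:15.
Length: 12 h 15 min.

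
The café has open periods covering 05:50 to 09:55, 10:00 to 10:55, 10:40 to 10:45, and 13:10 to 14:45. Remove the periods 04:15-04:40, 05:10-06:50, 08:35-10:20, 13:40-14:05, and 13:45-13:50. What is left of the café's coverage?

A, merged: 05:50–09:55, 10:00–10:55, 13:10–14:45.
B, merged: 04:15–04:40, 05:10–06:50, 08:35–10:20, 13:40–14:05.
05:50–09:55 minus B → 06:50–08:35.
10:00–10:55 minus B → 10:20–10:55.
13:10–14:45 minus B → 13:10–13:40, 14:05–14:45.

06:50–08:35, 10:20–10:55, 13:10–13:40, 14:05–14:45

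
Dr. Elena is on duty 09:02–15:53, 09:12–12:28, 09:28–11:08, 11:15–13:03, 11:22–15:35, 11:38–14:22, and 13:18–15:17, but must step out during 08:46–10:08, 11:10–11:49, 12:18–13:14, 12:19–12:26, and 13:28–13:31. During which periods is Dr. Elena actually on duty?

10:08-11:10, 11:49-12:18, 13:14-13:28, 13:31-15:53

A, merged: 09:02-15:53.
B, merged: 08:46-10:08, 11:10-11:49, 12:18-13:14, 13:28-13:31.
09:02-15:53 with B removed leaves 10:08-11:10, 11:49-12:18, 13:14-13:28, 13:31-15:53.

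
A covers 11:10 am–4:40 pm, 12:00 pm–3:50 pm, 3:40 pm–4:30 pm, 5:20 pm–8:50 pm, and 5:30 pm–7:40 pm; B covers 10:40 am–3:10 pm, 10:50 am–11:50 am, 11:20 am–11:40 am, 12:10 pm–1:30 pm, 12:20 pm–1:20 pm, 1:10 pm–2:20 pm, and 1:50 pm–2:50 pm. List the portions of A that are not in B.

A, merged: 11:10 am–4:40 pm, 5:20 pm–8:50 pm.
B, merged: 10:40 am–3:10 pm.
11:10 am–4:40 pm \ B = 3:10 pm–4:40 pm.
5:20 pm–8:50 pm: nothing removed.

3:10 pm–4:40 pm, 5:20 pm–8:50 pm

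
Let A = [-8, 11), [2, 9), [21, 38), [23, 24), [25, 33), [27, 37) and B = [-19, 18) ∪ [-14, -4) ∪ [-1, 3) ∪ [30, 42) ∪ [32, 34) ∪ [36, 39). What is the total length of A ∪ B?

58

A, merged: [-8, 11), [21, 38).
B, merged: [-19, 18), [30, 42).
A ∪ B = [-19, 18), [21, 42).
Total: 37 + 21 = 58.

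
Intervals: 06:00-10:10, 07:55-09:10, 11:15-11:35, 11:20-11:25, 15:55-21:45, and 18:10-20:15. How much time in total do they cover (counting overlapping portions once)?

Merged: 06:00–10:10, 11:15–11:35, 15:55–21:45.
Lengths: 4 h 10 min + 20 min + 5 h 50 min = 10 h 20 min.

10 h 20 min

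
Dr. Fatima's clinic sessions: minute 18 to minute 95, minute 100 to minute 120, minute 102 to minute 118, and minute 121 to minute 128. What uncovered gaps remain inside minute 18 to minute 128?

minute 95 to minute 100, minute 120 to minute 121

After merging, the occupied span is minute 18 to minute 95, minute 100 to minute 120, minute 121 to minute 128.
Gaps within minute 18 to minute 128: minute 95 to minute 100, minute 120 to minute 121.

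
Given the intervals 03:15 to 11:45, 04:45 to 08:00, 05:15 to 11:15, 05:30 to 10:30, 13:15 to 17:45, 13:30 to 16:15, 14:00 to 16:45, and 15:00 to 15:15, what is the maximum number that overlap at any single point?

Sweep endpoints in order; track running count of active intervals.
Peak of 4 reached at 05:30.

4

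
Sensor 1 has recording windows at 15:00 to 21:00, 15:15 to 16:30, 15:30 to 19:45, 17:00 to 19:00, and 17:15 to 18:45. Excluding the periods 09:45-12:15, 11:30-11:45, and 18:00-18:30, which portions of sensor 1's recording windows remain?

15:00–18:00, 18:30–21:00

A, merged: 15:00–21:00.
B, merged: 09:45–12:15, 18:00–18:30.
15:00–21:00 with B removed leaves 15:00–18:00, 18:30–21:00.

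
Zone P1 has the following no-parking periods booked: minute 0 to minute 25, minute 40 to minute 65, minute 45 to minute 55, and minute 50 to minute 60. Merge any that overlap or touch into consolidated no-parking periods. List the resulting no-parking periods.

minute 0 to minute 25, minute 40 to minute 65

minute 40 to minute 65 is disjoint → start new block.
minute 45 to minute 55 overlaps/touches minute 40 to minute 65 → extend to minute 40 to minute 65.
minute 50 to minute 60 overlaps/touches minute 40 to minute 65 → extend to minute 40 to minute 65.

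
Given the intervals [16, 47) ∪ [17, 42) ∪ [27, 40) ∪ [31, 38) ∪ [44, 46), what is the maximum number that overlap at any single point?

4

At 31, 4 of the intervals are simultaneously active.
No point has more.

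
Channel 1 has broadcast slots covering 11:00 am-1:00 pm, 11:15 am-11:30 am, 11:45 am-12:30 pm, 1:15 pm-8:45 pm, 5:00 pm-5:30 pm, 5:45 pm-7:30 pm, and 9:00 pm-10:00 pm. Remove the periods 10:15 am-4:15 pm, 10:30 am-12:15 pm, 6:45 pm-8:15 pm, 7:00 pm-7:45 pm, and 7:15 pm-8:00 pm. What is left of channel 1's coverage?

First set merges to 11:00 am-1:00 pm, 1:15 pm-8:45 pm, 9:00 pm-10:00 pm.
Second set merges to 10:15 am-4:15 pm, 6:45 pm-8:15 pm.
11:00 am-1:00 pm: fully covered by B → removed.
1:15 pm-8:45 pm minus B → 4:15 pm-6:45 pm, 8:15 pm-8:45 pm.
9:00 pm-10:00 pm: no B overlap → unchanged.

4:15 pm-6:45 pm, 8:15 pm-8:45 pm, 9:00 pm-10:00 pm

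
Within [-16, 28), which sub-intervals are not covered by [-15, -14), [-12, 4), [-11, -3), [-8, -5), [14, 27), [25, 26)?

After merging, the occupied span is [-15, -14), [-12, 4), [14, 27).
Gaps within [-16, 28): [-16, -15), [-14, -12), [4, 14), [27, 28).

[-16, -15) ∪ [-14, -12) ∪ [4, 14) ∪ [27, 28)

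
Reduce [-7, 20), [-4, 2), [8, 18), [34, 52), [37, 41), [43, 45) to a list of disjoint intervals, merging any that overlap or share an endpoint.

[-7, 20) ∪ [34, 52)

[-4, 2) overlaps/touches [-7, 20) → extend to [-7, 20).
[8, 18) overlaps/touches [-7, 20) → extend to [-7, 20).
[34, 52) is disjoint → start new block.
[37, 41) overlaps/touches [34, 52) → extend to [34, 52).
[43, 45) overlaps/touches [34, 52) → extend to [34, 52).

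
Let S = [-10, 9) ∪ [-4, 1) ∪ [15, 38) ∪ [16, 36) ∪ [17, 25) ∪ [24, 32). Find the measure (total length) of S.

42

Merged: [-10, 9), [15, 38).
Lengths: 19 + 23 = 42.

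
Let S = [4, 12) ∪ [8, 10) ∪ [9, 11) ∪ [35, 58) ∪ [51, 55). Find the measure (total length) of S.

31

Merged: [4, 12), [35, 58).
Lengths: 8 + 23 = 31.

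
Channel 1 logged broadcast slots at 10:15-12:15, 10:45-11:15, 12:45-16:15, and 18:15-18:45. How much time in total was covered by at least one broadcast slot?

Merged: 10:15-12:15, 12:45-16:15, 18:15-18:45.
Lengths: 2 h + 3 h 30 min + 30 min = 6 h.

6 h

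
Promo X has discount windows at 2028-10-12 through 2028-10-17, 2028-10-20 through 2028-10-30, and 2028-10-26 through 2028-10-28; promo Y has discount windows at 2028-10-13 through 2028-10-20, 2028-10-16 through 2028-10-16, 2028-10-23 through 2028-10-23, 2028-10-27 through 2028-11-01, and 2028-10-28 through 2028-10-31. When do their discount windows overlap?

A, merged: 2028-10-12 through 2028-10-17, 2028-10-20 through 2028-10-30.
B, merged: 2028-10-13 through 2028-10-20, 2028-10-23 through 2028-10-23, 2028-10-27 through 2028-11-01.
2028-10-12 through 2028-10-17 ∩ B → 2028-10-13 through 2028-10-17.
2028-10-20 through 2028-10-30 ∩ B → 2028-10-20 through 2028-10-20, 2028-10-23 through 2028-10-23, 2028-10-27 through 2028-10-30.

2028-10-13 through 2028-10-17, 2028-10-20 through 2028-10-20, 2028-10-23 through 2028-10-23, 2028-10-27 through 2028-10-30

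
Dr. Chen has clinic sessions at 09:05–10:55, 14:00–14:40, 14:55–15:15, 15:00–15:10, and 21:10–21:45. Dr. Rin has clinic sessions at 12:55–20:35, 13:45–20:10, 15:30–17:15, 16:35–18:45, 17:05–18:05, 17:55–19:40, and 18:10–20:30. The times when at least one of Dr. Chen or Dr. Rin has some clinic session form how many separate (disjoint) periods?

3

Merge the first list: 09:05-10:55, 14:00-14:40, 14:55-15:15, 21:10-21:45.
Merge the second list: 12:55-20:35.
A ∪ B = 09:05-10:55, 12:55-20:35, 21:10-21:45.
That is 3 disjoint pieces.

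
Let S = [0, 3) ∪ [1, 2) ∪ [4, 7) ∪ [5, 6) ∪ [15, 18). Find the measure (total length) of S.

Merged: [0, 3), [4, 7), [15, 18).
Lengths: 3 + 3 + 3 = 9.

9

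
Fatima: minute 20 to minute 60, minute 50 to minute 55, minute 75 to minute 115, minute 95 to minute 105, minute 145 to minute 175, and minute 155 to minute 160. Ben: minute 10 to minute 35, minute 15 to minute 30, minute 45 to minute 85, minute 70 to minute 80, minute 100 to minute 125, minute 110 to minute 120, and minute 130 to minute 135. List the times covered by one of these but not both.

Merge the first list: minute 20 to minute 60, minute 75 to minute 115, minute 145 to minute 175.
Merge the second list: minute 10 to minute 35, minute 45 to minute 85, minute 100 to minute 125, minute 130 to minute 135.
A \ B = minute 35 to minute 45, minute 85 to minute 100, minute 145 to minute 175.
B \ A = minute 10 to minute 20, minute 60 to minute 75, minute 115 to minute 125, minute 130 to minute 135.
Union of the two gives the symmetric difference.

minute 10 to minute 20, minute 35 to minute 45, minute 60 to minute 75, minute 85 to minute 100, minute 115 to minute 125, minute 130 to minute 135, minute 145 to minute 175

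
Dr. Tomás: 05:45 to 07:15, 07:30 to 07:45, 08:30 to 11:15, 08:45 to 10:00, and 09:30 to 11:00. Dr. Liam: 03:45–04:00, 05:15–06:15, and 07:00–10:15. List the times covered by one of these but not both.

03:45–04:00, 05:15–05:45, 06:15–07:00, 07:15–07:30, 07:45–08:30, 10:15–11:15

Merge the first list: 05:45–07:15, 07:30–07:45, 08:30–11:15.
A \ B = 06:15–07:00, 10:15–11:15.
B \ A = 03:45–04:00, 05:15–05:45, 07:15–07:30, 07:45–08:30.
Union of the two gives the symmetric difference.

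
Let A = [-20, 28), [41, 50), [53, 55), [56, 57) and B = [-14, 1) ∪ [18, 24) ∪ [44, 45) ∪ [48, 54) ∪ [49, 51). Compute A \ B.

Second set merges to [-14, 1), [18, 24), [44, 45), [48, 54).
[-20, 28) with B removed leaves [-20, -14), [1, 18), [24, 28).
[41, 50) with B removed leaves [41, 44), [45, 48).
[53, 55) with B removed leaves [54, 55).
[56, 57) is untouched.

[-20, -14) ∪ [1, 18) ∪ [24, 28) ∪ [41, 44) ∪ [45, 48) ∪ [54, 55) ∪ [56, 57)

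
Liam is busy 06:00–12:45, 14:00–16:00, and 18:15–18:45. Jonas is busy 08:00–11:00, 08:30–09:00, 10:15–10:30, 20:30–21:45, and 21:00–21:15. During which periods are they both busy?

08:00-11:00

B, merged: 08:00-11:00, 20:30-21:45.
06:00-12:45 meets the second set on 08:00-11:00.
14:00-16:00: no overlap with the second set.
18:15-18:45: no overlap with the second set.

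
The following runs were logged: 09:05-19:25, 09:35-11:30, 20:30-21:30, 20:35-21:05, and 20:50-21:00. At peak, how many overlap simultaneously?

3

Sweep endpoints in order; track running count of active intervals.
Peak of 3 reached at 20:50.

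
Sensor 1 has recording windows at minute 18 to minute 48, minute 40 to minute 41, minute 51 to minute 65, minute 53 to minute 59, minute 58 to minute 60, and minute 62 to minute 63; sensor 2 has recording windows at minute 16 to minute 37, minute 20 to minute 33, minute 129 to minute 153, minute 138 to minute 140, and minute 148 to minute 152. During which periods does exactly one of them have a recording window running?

Merge the first list: minute 18 to minute 48, minute 51 to minute 65.
Merge the second list: minute 16 to minute 37, minute 129 to minute 153.
A but not B: minute 37 to minute 48, minute 51 to minute 65.
B but not A: minute 16 to minute 18, minute 129 to minute 153.
Combining gives A △ B.

minute 16 to minute 18, minute 37 to minute 48, minute 51 to minute 65, minute 129 to minute 153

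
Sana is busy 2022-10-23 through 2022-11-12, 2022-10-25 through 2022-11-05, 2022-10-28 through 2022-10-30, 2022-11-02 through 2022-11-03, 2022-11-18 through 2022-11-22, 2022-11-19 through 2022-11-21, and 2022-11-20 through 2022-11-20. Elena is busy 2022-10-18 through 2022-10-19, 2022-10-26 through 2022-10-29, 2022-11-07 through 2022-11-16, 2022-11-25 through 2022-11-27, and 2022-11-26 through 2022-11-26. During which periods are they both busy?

Merge the first list: 2022-10-23 through 2022-11-12, 2022-11-18 through 2022-11-22.
Merge the second list: 2022-10-18 through 2022-10-19, 2022-10-26 through 2022-10-29, 2022-11-07 through 2022-11-16, 2022-11-25 through 2022-11-27.
2022-10-23 through 2022-11-12 meets the second set on 2022-10-26 through 2022-10-29, 2022-11-07 through 2022-11-12.
2022-11-18 through 2022-11-22: no overlap with the second set.

2022-10-26 through 2022-10-29, 2022-11-07 through 2022-11-12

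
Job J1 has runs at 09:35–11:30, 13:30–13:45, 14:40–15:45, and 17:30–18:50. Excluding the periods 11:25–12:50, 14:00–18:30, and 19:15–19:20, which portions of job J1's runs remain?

09:35-11:30 minus B → 09:35-11:25.
13:30-13:45: no B overlap → unchanged.
14:40-15:45: fully covered by B → removed.
17:30-18:50 minus B → 18:30-18:50.

09:35-11:25, 13:30-13:45, 18:30-18:50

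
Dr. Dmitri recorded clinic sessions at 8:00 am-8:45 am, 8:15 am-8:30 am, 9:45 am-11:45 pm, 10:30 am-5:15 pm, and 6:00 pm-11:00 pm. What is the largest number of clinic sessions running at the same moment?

Walk the sorted start/end points keeping a running depth.
The depth first hits 2 at 8:15 am.

2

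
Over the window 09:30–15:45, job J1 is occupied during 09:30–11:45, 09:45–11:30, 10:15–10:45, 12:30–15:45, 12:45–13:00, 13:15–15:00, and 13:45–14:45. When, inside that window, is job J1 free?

11:45–12:30

After merging, the occupied span is 09:30–11:45, 12:30–15:45.
Complement within 09:30–15:45: 11:45–12:30.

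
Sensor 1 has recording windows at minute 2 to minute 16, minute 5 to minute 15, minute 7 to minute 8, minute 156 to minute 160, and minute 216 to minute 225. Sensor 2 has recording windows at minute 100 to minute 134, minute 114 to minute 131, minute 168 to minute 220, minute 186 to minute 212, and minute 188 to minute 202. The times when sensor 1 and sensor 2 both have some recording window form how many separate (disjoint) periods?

Merge the first list: minute 2 to minute 16, minute 156 to minute 160, minute 216 to minute 225.
Merge the second list: minute 100 to minute 134, minute 168 to minute 220.
A ∩ B = minute 216 to minute 220.
That is 1 disjoint piece.

1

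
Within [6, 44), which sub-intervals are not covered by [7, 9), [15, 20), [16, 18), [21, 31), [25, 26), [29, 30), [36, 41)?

The merged coverage is [7, 9), [15, 20), [21, 31), [36, 41).
Uncovered inside [6, 44): [6, 7), [9, 15), [20, 21), [31, 36), [41, 44).

[6, 7) ∪ [9, 15) ∪ [20, 21) ∪ [31, 36) ∪ [41, 44)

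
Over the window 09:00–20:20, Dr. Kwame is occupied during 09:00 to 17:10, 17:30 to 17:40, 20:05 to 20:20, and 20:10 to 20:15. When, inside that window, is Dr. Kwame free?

Covered (merged): 09:00–17:10, 17:30–17:40, 20:05–20:20.
Uncovered inside 09:00–20:20: 17:10–17:30, 17:40–20:05.

17:10–17:30, 17:40–20:05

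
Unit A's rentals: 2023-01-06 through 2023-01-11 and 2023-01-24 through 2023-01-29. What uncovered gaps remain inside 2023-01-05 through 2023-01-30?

The merged coverage is 2023-01-06 through 2023-01-11, 2023-01-24 through 2023-01-29.
Gaps within 2023-01-05 through 2023-01-30: 2023-01-05 through 2023-01-05, 2023-01-12 through 2023-01-23, 2023-01-30 through 2023-01-30.

2023-01-05 through 2023-01-05, 2023-01-12 through 2023-01-23, 2023-01-30 through 2023-01-30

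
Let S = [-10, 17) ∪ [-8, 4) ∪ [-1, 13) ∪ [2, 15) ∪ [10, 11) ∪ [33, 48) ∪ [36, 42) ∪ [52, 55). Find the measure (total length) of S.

45

Merged: [-10, 17), [33, 48), [52, 55).
Lengths: 27 + 15 + 3 = 45.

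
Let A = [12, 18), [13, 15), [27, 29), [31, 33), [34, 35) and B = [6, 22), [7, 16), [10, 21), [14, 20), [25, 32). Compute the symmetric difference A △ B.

Merge the first list: [12, 18), [27, 29), [31, 33), [34, 35).
Merge the second list: [6, 22), [25, 32).
A \ B = [32, 33), [34, 35).
B \ A = [6, 12), [18, 22), [25, 27), [29, 31).
Union of the two gives the symmetric difference.

[6, 12) ∪ [18, 22) ∪ [25, 27) ∪ [29, 31) ∪ [32, 33) ∪ [34, 35)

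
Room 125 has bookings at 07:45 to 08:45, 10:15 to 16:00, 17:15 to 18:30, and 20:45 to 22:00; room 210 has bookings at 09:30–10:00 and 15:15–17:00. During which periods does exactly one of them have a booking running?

07:45-08:45, 09:30-10:00, 10:15-15:15, 16:00-17:00, 17:15-18:30, 20:45-22:00

A but not B: 07:45-08:45, 10:15-15:15, 17:15-18:30, 20:45-22:00.
B but not A: 09:30-10:00, 16:00-17:00.
Combining gives A △ B.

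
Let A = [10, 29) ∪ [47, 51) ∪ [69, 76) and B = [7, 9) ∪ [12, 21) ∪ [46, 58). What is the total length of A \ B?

17

A \ B = [10, 12), [21, 29), [69, 76).
Total: 2 + 8 + 7 = 17.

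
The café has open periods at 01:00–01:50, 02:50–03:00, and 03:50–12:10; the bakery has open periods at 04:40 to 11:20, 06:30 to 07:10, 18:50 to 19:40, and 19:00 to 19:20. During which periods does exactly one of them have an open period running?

01:00–01:50, 02:50–03:00, 03:50–04:40, 11:20–12:10, 18:50–19:40

Merge the second list: 04:40–11:20, 18:50–19:40.
A \ B = 01:00–01:50, 02:50–03:00, 03:50–04:40, 11:20–12:10.
B \ A = 18:50–19:40.
Union of the two gives the symmetric difference.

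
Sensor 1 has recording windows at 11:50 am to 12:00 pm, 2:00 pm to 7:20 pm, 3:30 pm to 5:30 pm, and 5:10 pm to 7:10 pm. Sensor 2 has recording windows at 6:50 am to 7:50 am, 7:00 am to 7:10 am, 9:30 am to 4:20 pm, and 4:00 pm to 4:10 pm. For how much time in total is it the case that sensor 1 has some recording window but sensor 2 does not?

A, merged: 11:50 am–12:00 pm, 2:00 pm–7:20 pm.
B, merged: 6:50 am–7:50 am, 9:30 am–4:20 pm.
A \ B = 4:20 pm–7:20 pm.
Total: 3 h.

3 h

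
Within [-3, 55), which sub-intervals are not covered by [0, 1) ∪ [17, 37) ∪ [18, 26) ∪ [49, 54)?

[-3, 0) ∪ [1, 17) ∪ [37, 49) ∪ [54, 55)

The merged coverage is [0, 1), [17, 37), [49, 54).
Complement within [-3, 55): [-3, 0), [1, 17), [37, 49), [54, 55).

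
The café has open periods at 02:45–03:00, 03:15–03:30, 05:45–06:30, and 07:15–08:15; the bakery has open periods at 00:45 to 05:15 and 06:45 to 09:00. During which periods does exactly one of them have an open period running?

00:45–02:45, 03:00–03:15, 03:30–05:15, 05:45–06:30, 06:45–07:15, 08:15–09:00

A but not B: 05:45–06:30.
B but not A: 00:45–02:45, 03:00–03:15, 03:30–05:15, 06:45–07:15, 08:15–09:00.
Combining gives A △ B.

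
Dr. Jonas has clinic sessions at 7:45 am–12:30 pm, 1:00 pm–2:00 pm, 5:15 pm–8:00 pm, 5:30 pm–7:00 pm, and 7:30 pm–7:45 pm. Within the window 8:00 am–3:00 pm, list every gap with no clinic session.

After merging, the occupied span is 7:45 am–12:30 pm, 1:00 pm–2:00 pm, 5:15 pm–8:00 pm.
Gaps within 8:00 am–3:00 pm: 12:30 pm–1:00 pm, 2:00 pm–3:00 pm.

12:30 pm–1:00 pm, 2:00 pm–3:00 pm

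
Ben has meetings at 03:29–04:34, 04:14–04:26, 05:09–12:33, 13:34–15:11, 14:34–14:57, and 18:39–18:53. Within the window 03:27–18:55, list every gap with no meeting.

03:27–03:29, 04:34–05:09, 12:33–13:34, 15:11–18:39, 18:53–18:55

After merging, the occupied span is 03:29–04:34, 05:09–12:33, 13:34–15:11, 18:39–18:53.
Gaps within 03:27–18:55: 03:27–03:29, 04:34–05:09, 12:33–13:34, 15:11–18:39, 18:53–18:55.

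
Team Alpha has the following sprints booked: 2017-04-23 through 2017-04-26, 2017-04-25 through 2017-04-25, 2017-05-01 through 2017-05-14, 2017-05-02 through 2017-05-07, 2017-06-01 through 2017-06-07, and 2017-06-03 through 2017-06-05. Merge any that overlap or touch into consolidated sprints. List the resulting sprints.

2017-04-25 through 2017-04-25 overlaps/touches 2017-04-23 through 2017-04-26 → extend to 2017-04-23 through 2017-04-26.
2017-05-01 through 2017-05-14 is disjoint → start new block.
2017-05-02 through 2017-05-07 overlaps/touches 2017-05-01 through 2017-05-14 → extend to 2017-05-01 through 2017-05-14.
2017-06-01 through 2017-06-07 is disjoint → start new block.
2017-06-03 through 2017-06-05 overlaps/touches 2017-06-01 through 2017-06-07 → extend to 2017-06-01 through 2017-06-07.

2017-04-23 through 2017-04-26, 2017-05-01 through 2017-05-14, 2017-06-01 through 2017-06-07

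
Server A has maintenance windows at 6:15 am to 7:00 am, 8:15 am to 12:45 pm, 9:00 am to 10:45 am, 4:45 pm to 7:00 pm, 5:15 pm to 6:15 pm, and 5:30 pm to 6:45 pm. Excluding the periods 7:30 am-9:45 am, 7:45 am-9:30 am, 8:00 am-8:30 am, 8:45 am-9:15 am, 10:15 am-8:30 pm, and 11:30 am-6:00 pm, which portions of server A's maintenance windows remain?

6:15 am–7:00 am, 9:45 am–10:15 am

First set merges to 6:15 am–7:00 am, 8:15 am–12:45 pm, 4:45 pm–7:00 pm.
Second set merges to 7:30 am–9:45 am, 10:15 am–8:30 pm.
6:15 am–7:00 am is untouched.
8:15 am–12:45 pm with B removed leaves 9:45 am–10:15 am.
4:45 pm–7:00 pm lies entirely inside B → drops out.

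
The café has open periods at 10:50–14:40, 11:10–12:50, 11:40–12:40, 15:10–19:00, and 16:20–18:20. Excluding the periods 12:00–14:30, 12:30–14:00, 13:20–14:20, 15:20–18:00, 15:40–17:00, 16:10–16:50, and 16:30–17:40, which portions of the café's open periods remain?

Merge the first list: 10:50–14:40, 15:10–19:00.
Merge the second list: 12:00–14:30, 15:20–18:00.
10:50–14:40 minus B → 10:50–12:00, 14:30–14:40.
15:10–19:00 minus B → 15:10–15:20, 18:00–19:00.

10:50–12:00, 14:30–14:40, 15:10–15:20, 18:00–19:00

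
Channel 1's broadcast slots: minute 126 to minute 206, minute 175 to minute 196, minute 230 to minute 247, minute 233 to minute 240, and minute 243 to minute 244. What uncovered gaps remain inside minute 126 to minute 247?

minute 206 to minute 230

The merged coverage is minute 126 to minute 206, minute 230 to minute 247.
Gaps within minute 126 to minute 247: minute 206 to minute 230.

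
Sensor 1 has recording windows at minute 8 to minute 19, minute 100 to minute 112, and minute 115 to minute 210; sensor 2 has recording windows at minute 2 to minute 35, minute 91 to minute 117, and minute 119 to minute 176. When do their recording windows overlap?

minute 8 to minute 19 overlaps B on minute 8 to minute 19.
minute 100 to minute 112 overlaps B on minute 100 to minute 112.
minute 115 to minute 210 overlaps B on minute 115 to minute 117, minute 119 to minute 176.

minute 8 to minute 19, minute 100 to minute 112, minute 115 to minute 117, minute 119 to minute 176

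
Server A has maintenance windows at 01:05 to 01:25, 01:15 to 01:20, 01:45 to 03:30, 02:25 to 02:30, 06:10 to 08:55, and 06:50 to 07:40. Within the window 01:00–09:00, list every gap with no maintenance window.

01:00–01:05, 01:25–01:45, 03:30–06:10, 08:55–09:00

The merged coverage is 01:05–01:25, 01:45–03:30, 06:10–08:55.
Uncovered inside 01:00–09:00: 01:00–01:05, 01:25–01:45, 03:30–06:10, 08:55–09:00.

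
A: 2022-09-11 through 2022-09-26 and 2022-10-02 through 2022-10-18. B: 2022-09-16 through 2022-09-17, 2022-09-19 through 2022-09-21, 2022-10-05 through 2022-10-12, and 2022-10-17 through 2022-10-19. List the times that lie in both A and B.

2022-09-16 through 2022-09-17, 2022-09-19 through 2022-09-21, 2022-10-05 through 2022-10-12, 2022-10-17 through 2022-10-18

2022-09-11 through 2022-09-26 overlaps B on 2022-09-16 through 2022-09-17, 2022-09-19 through 2022-09-21.
2022-10-02 through 2022-10-18 overlaps B on 2022-10-05 through 2022-10-12, 2022-10-17 through 2022-10-18.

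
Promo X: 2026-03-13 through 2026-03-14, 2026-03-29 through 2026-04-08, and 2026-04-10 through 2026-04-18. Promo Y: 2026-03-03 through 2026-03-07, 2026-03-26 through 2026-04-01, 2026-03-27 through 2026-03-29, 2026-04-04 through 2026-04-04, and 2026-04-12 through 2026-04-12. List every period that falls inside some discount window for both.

2026-03-29 through 2026-04-01, 2026-04-04 through 2026-04-04, 2026-04-12 through 2026-04-12

Second set merges to 2026-03-03 through 2026-03-07, 2026-03-26 through 2026-04-01, 2026-04-04 through 2026-04-04, 2026-04-12 through 2026-04-12.
2026-03-13 through 2026-03-14 meets no B interval.
2026-03-29 through 2026-04-08 ∩ B → 2026-03-29 through 2026-04-01, 2026-04-04 through 2026-04-04.
2026-04-10 through 2026-04-18 ∩ B → 2026-04-12 through 2026-04-12.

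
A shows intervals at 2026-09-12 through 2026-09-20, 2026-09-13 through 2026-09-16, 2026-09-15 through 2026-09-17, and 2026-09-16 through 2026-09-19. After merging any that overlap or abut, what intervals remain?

2026-09-12 through 2026-09-20

2026-09-13 through 2026-09-16 overlaps/touches 2026-09-12 through 2026-09-20 → extend to 2026-09-12 through 2026-09-20.
2026-09-15 through 2026-09-17 overlaps/touches 2026-09-12 through 2026-09-20 → extend to 2026-09-12 through 2026-09-20.
2026-09-16 through 2026-09-19 overlaps/touches 2026-09-12 through 2026-09-20 → extend to 2026-09-12 through 2026-09-20.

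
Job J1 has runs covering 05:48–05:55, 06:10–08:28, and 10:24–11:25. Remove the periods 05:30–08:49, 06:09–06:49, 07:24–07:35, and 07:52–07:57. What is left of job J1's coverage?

B, merged: 05:30-08:49.
05:48-05:55 lies entirely inside B → drops out.
06:10-08:28 lies entirely inside B → drops out.
10:24-11:25 is untouched.

10:24-11:25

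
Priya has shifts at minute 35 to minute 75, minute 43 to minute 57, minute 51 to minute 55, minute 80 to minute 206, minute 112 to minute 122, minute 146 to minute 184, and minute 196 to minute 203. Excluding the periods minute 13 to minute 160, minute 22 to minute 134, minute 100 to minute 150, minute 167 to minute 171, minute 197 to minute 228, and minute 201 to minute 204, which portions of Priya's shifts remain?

minute 160 to minute 167, minute 171 to minute 197

Merge the first list: minute 35 to minute 75, minute 80 to minute 206.
Merge the second list: minute 13 to minute 160, minute 167 to minute 171, minute 197 to minute 228.
minute 35 to minute 75: entirely removed.
minute 80 to minute 206 \ B = minute 160 to minute 167, minute 171 to minute 197.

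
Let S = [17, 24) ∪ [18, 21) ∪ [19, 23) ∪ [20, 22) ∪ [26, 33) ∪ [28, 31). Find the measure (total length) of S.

Merged: [17, 24), [26, 33).
Lengths: 7 + 7 = 14.

14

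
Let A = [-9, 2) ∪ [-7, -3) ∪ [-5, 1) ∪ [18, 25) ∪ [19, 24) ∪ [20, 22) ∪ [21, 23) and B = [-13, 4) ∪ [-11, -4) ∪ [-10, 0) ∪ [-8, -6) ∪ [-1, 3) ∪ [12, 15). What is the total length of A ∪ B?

27

Merge the first list: [-9, 2), [18, 25).
Merge the second list: [-13, 4), [12, 15).
A ∪ B = [-13, 4), [12, 15), [18, 25).
Total: 17 + 3 + 7 = 27.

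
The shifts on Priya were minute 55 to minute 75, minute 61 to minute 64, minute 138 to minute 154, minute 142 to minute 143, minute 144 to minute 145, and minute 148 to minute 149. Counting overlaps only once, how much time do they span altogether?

36 minutes

Merged: minute 55 to minute 75, minute 138 to minute 154.
Lengths: 20 minutes + 16 minutes = 36 minutes.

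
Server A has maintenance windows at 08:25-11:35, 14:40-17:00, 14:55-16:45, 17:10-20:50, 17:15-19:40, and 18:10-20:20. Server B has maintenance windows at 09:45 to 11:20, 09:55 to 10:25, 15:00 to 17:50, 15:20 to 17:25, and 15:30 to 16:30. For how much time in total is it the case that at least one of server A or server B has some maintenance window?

A, merged: 08:25–11:35, 14:40–17:00, 17:10–20:50.
B, merged: 09:45–11:20, 15:00–17:50.
A ∪ B = 08:25–11:35, 14:40–20:50.
Total: 3 h 10 min + 6 h 10 min = 9 h 20 min.

9 h 20 min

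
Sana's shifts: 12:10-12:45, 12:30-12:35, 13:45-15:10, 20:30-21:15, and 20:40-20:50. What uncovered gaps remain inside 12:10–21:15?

Covered (merged): 12:10–12:45, 13:45–15:10, 20:30–21:15.
Complement within 12:10–21:15: 12:45–13:45, 15:10–20:30.

12:45–13:45, 15:10–20:30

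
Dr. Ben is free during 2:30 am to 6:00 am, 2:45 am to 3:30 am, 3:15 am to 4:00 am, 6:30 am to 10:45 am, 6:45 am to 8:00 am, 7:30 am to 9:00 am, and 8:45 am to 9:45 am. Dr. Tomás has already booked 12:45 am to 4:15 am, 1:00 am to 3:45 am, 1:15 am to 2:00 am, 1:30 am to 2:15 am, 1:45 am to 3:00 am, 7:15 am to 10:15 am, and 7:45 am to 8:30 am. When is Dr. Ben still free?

4:15 am–6:00 am, 6:30 am–7:15 am, 10:15 am–10:45 am

A, merged: 2:30 am–6:00 am, 6:30 am–10:45 am.
B, merged: 12:45 am–4:15 am, 7:15 am–10:15 am.
2:30 am–6:00 am minus B → 4:15 am–6:00 am.
6:30 am–10:45 am minus B → 6:30 am–7:15 am, 10:15 am–10:45 am.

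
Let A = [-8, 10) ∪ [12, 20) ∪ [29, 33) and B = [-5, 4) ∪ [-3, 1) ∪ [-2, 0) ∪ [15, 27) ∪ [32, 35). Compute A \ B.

[-8, -5) ∪ [4, 10) ∪ [12, 15) ∪ [29, 32)

B, merged: [-5, 4), [15, 27), [32, 35).
[-8, 10) minus B → [-8, -5), [4, 10).
[12, 20) minus B → [12, 15).
[29, 33) minus B → [29, 32).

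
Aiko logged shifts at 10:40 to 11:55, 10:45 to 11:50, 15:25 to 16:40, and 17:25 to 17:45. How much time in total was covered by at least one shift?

Merged: 10:40–11:55, 15:25–16:40, 17:25–17:45.
Lengths: 1 h 15 min + 1 h 15 min + 20 min = 2 h 50 min.

2 h 50 min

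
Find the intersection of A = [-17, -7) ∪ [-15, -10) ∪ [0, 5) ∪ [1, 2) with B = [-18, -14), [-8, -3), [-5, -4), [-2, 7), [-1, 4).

[-17, -14) ∪ [-8, -7) ∪ [0, 5)

Merge the first list: [-17, -7), [0, 5).
Merge the second list: [-18, -14), [-8, -3), [-2, 7).
[-17, -7) meets the second set on [-17, -14), [-8, -7).
[0, 5) meets the second set on [0, 5).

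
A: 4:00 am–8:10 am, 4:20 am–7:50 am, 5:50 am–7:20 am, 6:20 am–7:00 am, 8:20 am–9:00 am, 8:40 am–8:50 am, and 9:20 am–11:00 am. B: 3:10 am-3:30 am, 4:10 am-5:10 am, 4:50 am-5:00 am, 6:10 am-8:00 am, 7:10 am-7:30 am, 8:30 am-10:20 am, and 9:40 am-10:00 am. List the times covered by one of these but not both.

A, merged: 4:00 am–8:10 am, 8:20 am–9:00 am, 9:20 am–11:00 am.
B, merged: 3:10 am–3:30 am, 4:10 am–5:10 am, 6:10 am–8:00 am, 8:30 am–10:20 am.
A but not B: 4:00 am–4:10 am, 5:10 am–6:10 am, 8:00 am–8:10 am, 8:20 am–8:30 am, 10:20 am–11:00 am.
B but not A: 3:10 am–3:30 am, 9:00 am–9:20 am.
Combining gives A △ B.

3:10 am–3:30 am, 4:00 am–4:10 am, 5:10 am–6:10 am, 8:00 am–8:10 am, 8:20 am–8:30 am, 9:00 am–9:20 am, 10:20 am–11:00 am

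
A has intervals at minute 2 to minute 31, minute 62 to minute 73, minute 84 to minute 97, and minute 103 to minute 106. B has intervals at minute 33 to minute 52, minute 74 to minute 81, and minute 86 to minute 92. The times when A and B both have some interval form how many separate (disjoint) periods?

A ∩ B = minute 86 to minute 92.
That is 1 disjoint piece.

1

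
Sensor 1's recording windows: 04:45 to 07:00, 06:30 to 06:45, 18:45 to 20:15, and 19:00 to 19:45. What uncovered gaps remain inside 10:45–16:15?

10:45–16:15

Covered (merged): 04:45–07:00, 18:45–20:15.
Complement within 10:45–16:15: 10:45–16:15.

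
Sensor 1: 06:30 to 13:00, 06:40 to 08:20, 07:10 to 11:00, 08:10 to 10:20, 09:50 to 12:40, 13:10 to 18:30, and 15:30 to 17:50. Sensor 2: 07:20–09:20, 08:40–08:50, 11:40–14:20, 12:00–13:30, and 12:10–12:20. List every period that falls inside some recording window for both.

Merge the first list: 06:30–13:00, 13:10–18:30.
Merge the second list: 07:20–09:20, 11:40–14:20.
06:30–13:00 overlaps B on 07:20–09:20, 11:40–13:00.
13:10–18:30 overlaps B on 13:10–14:20.

07:20–09:20, 11:40–13:00, 13:10–14:20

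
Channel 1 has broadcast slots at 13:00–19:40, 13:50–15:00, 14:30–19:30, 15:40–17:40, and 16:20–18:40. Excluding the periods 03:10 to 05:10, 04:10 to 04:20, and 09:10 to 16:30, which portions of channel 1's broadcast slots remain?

A, merged: 13:00-19:40.
B, merged: 03:10-05:10, 09:10-16:30.
13:00-19:40 \ B = 16:30-19:40.

16:30-19:40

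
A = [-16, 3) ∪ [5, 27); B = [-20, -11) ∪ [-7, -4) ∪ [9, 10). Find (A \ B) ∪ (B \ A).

[-20, -16) ∪ [-11, -7) ∪ [-4, 3) ∪ [5, 9) ∪ [10, 27)

A \ B = [-11, -7), [-4, 3), [5, 9), [10, 27).
B \ A = [-20, -16).
Union of the two gives the symmetric difference.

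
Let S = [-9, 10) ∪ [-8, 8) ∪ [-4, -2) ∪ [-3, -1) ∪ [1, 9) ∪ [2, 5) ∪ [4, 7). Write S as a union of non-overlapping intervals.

[-9, 10)

[-8, 8) overlaps/touches [-9, 10) → extend to [-9, 10).
[-4, -2) overlaps/touches [-9, 10) → extend to [-9, 10).
[-3, -1) overlaps/touches [-9, 10) → extend to [-9, 10).
[1, 9) overlaps/touches [-9, 10) → extend to [-9, 10).
[2, 5) overlaps/touches [-9, 10) → extend to [-9, 10).
[4, 7) overlaps/touches [-9, 10) → extend to [-9, 10).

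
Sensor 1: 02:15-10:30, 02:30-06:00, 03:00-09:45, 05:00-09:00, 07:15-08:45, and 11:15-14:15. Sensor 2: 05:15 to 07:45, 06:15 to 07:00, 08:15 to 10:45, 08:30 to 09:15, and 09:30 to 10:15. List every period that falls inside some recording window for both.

Merge the first list: 02:15-10:30, 11:15-14:15.
Merge the second list: 05:15-07:45, 08:15-10:45.
02:15-10:30 meets the second set on 05:15-07:45, 08:15-10:30.
11:15-14:15: no overlap with the second set.

05:15-07:45, 08:15-10:30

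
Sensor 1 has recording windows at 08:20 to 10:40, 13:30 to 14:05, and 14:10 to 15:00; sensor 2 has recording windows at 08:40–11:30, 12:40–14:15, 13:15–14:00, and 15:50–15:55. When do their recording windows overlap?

08:40–10:40, 13:30–14:05, 14:10–14:15

Second set merges to 08:40–11:30, 12:40–14:15, 15:50–15:55.
08:20–10:40 meets the second set on 08:40–10:40.
13:30–14:05 meets the second set on 13:30–14:05.
14:10–15:00 meets the second set on 14:10–14:15.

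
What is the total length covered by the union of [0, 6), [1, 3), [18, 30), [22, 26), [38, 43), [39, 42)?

Merged: [0, 6), [18, 30), [38, 43).
Lengths: 6 + 12 + 5 = 23.

23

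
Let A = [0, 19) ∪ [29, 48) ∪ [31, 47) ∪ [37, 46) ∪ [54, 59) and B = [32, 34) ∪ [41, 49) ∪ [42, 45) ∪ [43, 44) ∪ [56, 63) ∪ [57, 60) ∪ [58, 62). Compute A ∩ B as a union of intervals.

First set merges to [0, 19), [29, 48), [54, 59).
Second set merges to [32, 34), [41, 49), [56, 63).
[0, 19) falls entirely outside B.
[29, 48) overlaps B on [32, 34), [41, 48).
[54, 59) overlaps B on [56, 59).

[32, 34) ∪ [41, 48) ∪ [56, 59)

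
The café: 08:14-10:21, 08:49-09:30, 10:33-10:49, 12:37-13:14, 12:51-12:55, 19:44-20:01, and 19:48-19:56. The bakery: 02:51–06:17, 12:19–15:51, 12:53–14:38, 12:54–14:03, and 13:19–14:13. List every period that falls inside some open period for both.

A, merged: 08:14–10:21, 10:33–10:49, 12:37–13:14, 19:44–20:01.
B, merged: 02:51–06:17, 12:19–15:51.
08:14–10:21 falls entirely outside B.
10:33–10:49 falls entirely outside B.
12:37–13:14 overlaps B on 12:37–13:14.
19:44–20:01 falls entirely outside B.

12:37–13:14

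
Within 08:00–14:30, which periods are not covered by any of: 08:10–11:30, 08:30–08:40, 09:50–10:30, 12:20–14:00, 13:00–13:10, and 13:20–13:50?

08:00–08:10, 11:30–12:20, 14:00–14:30

The merged coverage is 08:10–11:30, 12:20–14:00.
Gaps within 08:00–14:30: 08:00–08:10, 11:30–12:20, 14:00–14:30.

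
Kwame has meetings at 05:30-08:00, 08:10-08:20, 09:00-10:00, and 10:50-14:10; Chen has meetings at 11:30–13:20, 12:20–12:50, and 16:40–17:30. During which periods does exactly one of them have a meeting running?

B, merged: 11:30–13:20, 16:40–17:30.
A but not B: 05:30–08:00, 08:10–08:20, 09:00–10:00, 10:50–11:30, 13:20–14:10.
B but not A: 16:40–17:30.
Combining gives A △ B.

05:30–08:00, 08:10–08:20, 09:00–10:00, 10:50–11:30, 13:20–14:10, 16:40–17:30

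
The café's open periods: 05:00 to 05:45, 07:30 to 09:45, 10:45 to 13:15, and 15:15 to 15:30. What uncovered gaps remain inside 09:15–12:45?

09:45–10:45

After merging, the occupied span is 05:00–05:45, 07:30–09:45, 10:45–13:15, 15:15–15:30.
Gaps within 09:15–12:45: 09:45–10:45.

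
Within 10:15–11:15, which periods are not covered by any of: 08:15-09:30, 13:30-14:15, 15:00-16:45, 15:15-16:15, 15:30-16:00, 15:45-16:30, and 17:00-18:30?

After merging, the occupied span is 08:15–09:30, 13:30–14:15, 15:00–16:45, 17:00–18:30.
Gaps within 10:15–11:15: 10:15–11:15.

10:15–11:15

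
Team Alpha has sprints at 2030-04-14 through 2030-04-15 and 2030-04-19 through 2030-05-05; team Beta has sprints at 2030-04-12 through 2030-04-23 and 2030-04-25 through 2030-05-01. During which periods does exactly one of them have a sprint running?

A \ B = 2030-04-24 through 2030-04-24, 2030-05-02 through 2030-05-05.
B \ A = 2030-04-12 through 2030-04-13, 2030-04-16 through 2030-04-18.
Union of the two gives the symmetric difference.

2030-04-12 through 2030-04-13, 2030-04-16 through 2030-04-18, 2030-04-24 through 2030-04-24, 2030-05-02 through 2030-05-05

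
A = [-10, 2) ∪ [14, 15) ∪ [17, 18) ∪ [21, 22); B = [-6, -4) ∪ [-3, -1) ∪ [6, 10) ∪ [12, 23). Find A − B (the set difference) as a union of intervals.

[-10, 2) with B removed leaves [-10, -6), [-4, -3), [-1, 2).
[14, 15) lies entirely inside B → drops out.
[17, 18) lies entirely inside B → drops out.
[21, 22) lies entirely inside B → drops out.

[-10, -6) ∪ [-4, -3) ∪ [-1, 2)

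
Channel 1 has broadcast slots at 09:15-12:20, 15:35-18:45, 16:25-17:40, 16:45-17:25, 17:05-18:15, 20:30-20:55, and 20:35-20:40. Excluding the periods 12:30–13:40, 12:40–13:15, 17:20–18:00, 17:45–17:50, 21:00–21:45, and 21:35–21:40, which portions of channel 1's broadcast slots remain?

First set merges to 09:15–12:20, 15:35–18:45, 20:30–20:55.
Second set merges to 12:30–13:40, 17:20–18:00, 21:00–21:45.
09:15–12:20: nothing removed.
15:35–18:45 \ B = 15:35–17:20, 18:00–18:45.
20:30–20:55: nothing removed.

09:15–12:20, 15:35–17:20, 18:00–18:45, 20:30–20:55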